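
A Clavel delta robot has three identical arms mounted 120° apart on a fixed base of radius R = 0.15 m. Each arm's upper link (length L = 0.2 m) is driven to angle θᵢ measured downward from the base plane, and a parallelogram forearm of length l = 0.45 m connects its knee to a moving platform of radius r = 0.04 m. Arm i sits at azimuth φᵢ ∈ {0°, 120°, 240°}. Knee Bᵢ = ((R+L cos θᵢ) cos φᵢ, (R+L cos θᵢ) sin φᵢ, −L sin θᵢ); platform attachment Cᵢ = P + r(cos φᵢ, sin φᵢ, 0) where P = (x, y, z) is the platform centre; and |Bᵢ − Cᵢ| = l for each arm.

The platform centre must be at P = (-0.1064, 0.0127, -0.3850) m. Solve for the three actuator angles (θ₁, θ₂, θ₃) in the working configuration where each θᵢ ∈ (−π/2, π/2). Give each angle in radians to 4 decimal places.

θ₁ = 0.6983, θ₂ = 0.0873, θ₃ = 0.1745

rotate P by −φ1: (-0.1064, 0.0127, -0.3850)
  A=0.2164, B=-0.3850, C=(l²−L²−A²−y'²−z²)/(2L)=-0.0818
  θ1 = atan2(B,A) + arccos(C/0.4416) = 0.6983
rotate P by −φ2: (0.0642, 0.0858, -0.3850)
  A=0.0458, B=-0.3850, C=(l²−L²−A²−y'²−z²)/(2L)=0.0120
  √(A²+B²)=0.3877;  θ2 = -1.4524+1.5397 ≈ 0.0873
arm 3 (φ=240.0°): x'=0.0422, y'=-0.0985
  e−x'=0.0678;  (l²−L²−(e−x')²−y'²−z²)/2L = -0.0001
  θ3 = atan2(B,A) + arccos(C/0.3909) = 0.1745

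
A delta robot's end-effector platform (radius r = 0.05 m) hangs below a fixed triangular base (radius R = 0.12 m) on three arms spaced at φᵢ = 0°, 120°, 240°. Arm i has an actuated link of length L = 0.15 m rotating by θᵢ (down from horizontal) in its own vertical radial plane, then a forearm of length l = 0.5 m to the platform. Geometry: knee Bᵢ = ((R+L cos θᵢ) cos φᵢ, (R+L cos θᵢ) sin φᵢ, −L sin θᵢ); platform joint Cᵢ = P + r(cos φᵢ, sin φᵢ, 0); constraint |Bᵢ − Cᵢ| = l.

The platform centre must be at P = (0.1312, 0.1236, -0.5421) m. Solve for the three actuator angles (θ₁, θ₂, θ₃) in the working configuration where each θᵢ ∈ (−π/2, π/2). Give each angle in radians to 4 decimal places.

θ₁ = 0.4365, θ₂ = 0.6980, θ₃ = 1.2218

arm 1 (φ=0.0°): x'=0.1312, y'=0.1236
  A=-0.0612, B=-0.5421, C=(l²−L²−A²−y'²−z²)/(2L)=-0.2846
  θ1 = atan2(B,A) + arccos(C/0.5455) = 0.4365
arm 2 (φ=120.0°): x'=0.0414, y'=-0.1754
  e−x'=0.0286;  (l²−L²−(e−x')²−y'²−z²)/2L = -0.3265
  γ=atan2(-0.5421,0.0286)=-1.5182;  ψ=arccos(-0.6015)=2.2162;  θ2=γ+ψ≈0.6980
arm 3 (φ=240.0°): x'=-0.1726, y'=0.0518
  A=0.2426, B=-0.5421, C=(l²−L²−A²−y'²−z²)/(2L)=-0.4264
  θ3 = atan2(B,A) + arccos(C/0.5939) = 1.2218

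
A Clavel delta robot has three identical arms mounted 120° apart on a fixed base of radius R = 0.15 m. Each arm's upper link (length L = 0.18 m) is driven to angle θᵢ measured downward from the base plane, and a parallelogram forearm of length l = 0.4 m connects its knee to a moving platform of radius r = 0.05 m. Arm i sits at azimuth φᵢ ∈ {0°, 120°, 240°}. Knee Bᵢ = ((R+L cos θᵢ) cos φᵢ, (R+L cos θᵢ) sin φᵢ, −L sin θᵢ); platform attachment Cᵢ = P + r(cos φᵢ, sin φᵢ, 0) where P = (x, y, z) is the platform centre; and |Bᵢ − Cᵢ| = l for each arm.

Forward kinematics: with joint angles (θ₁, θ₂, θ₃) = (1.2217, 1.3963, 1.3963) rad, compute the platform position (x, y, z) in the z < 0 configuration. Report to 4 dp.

(0.0329, 0.0000, -0.5479)

arm 1 at φ=0.0°: ρ1 = 0.1616;  S1 = (0.1616, 0.0000, -0.1691)
φ2=120.0°: virtual centre (-0.0656, 0.1137, -0.1773), radius l
φ3=240.0°: virtual centre (-0.0656, -0.1137, -0.1773), radius l
eliminate P² terms by subtracting sphere 1 from 2 and 3
linear system: -0.4544x+0.2273y = -0.0061−-0.0162z; -0.4544x+-0.2273y = -0.0061−-0.0162z
Cramer: x(z) = 0.0133-0.0358z;  y(z) = 0.0000+0.0000z
quadratic in z: (1.0013)z²+(0.3489)z+(-0.1094)=0, √Δ=0.7483 → z ∈ {-0.5479, 0.1995}; z = -0.5479 (taking z<0)
x = 0.0329, y = 0.0000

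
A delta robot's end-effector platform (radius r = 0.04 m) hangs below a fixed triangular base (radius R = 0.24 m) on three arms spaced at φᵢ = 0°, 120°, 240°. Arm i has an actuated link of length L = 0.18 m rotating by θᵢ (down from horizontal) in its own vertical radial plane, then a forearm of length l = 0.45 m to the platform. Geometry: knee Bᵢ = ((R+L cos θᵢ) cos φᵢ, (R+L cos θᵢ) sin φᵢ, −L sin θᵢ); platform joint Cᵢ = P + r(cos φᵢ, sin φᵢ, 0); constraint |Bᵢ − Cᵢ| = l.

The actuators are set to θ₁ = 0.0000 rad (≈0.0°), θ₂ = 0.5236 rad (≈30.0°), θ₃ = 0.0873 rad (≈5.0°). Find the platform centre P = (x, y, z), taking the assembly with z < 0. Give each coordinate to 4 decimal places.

φ1=0.0°: virtual centre (0.3800, 0.0000, 0.0000), radius l
φ2=120.0°: virtual centre (-0.1779, 0.3082, -0.0900), radius l
S3 = (0.3793·cos240.0°, 0.3793·sin240.0°, -0.0157) = (-0.1897, -0.3285, -0.0157)
|S₂|²−|S₁|² = -0.0096;  |S₃|²−|S₁|² = -0.0003
[-1.1159 0.6164 -0.1800]·P = -0.0096;  [-1.1393 -0.6570 -0.0314]·P = -0.0003
Cramer: x(z) = 0.0045-0.0959z;  y(z) = -0.0074+0.1185z
sphere 1 gives Az²+Bz+C=0 with A=1.0232, B=0.0702, C=-0.0615;  B²−4AC=0.2565;  roots -0.2818, 0.2132;  negative root z = -0.2818
x = 0.0315, y = -0.0408

(0.0315, -0.0408, -0.2818)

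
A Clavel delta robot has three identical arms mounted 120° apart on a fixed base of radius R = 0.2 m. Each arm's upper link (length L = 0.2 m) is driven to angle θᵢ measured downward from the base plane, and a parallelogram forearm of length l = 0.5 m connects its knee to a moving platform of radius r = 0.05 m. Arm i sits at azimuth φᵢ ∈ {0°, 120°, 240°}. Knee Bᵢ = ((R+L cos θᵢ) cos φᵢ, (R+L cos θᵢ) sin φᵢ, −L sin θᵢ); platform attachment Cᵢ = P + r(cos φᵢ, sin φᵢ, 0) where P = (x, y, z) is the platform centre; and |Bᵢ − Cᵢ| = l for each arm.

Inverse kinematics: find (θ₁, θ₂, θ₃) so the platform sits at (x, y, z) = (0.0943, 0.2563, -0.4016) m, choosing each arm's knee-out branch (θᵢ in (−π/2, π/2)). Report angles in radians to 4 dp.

θ₁ = 0.2619, θ₂ = -0.0871, θ₃ = 1.3963

arm 1 (φ=0.0°): x'=0.0943, y'=0.2563
  e−x'=0.0557;  (l²−L²−(e−x')²−y'²−z²)/2L = -0.0502
  √(A²+B²)=0.4054;  θ1 = -1.4330+1.6949 ≈ 0.2619
rotate P by −φ2: (0.1748, -0.2098, -0.4016)
  e−x'=-0.0248;  (l²−L²−(e−x')²−y'²−z²)/2L = 0.0102
  θ2 = atan2(B,A) + arccos(C/0.4024) = -0.0871
φ3=240.0° → target in arm frame (-0.2691, -0.0465)
  A cos θ + B sin θ = C:  0.4191·cos θ + -0.4016·sin θ = -0.3227
  √(A²+B²)=0.5805;  θ3 = -0.7641+2.1604 ≈ 1.3963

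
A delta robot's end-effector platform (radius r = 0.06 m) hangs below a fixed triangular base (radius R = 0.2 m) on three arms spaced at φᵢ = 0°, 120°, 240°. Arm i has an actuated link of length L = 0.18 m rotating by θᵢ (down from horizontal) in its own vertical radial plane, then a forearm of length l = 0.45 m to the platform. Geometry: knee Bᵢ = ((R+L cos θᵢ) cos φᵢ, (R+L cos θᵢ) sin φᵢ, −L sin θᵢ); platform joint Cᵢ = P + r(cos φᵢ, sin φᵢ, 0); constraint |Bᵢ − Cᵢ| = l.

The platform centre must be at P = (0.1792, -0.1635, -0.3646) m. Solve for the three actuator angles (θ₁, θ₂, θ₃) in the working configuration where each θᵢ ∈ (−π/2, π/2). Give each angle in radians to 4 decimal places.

θ₁ = -0.1746, θ₂ = 1.3960, θ₃ = 0.4360

rotate P by −φ1: (0.1792, -0.1635, -0.3646)
  A=-0.0392, B=-0.3646, C=(l²−L²−A²−y'²−z²)/(2L)=0.0247
  θ1 = atan2(B,A) + arccos(C/0.3667) = -0.1746
rotate P by −φ2: (-0.2312, -0.0734, -0.3646)
  A cos θ + B sin θ = C:  0.3712·cos θ + -0.3646·sin θ = -0.2945
  θ2 = atan2(B,A) + arccos(C/0.5203) = 1.3960
rotate P by −φ3: (0.0520, 0.2369, -0.3646)
  e−x'=0.0880;  (l²−L²−(e−x')²−y'²−z²)/2L = -0.0742
  γ=atan2(-0.3646,0.0880)=-1.3340;  ψ=arccos(-0.1979)=1.7700;  θ3=γ+ψ≈0.4360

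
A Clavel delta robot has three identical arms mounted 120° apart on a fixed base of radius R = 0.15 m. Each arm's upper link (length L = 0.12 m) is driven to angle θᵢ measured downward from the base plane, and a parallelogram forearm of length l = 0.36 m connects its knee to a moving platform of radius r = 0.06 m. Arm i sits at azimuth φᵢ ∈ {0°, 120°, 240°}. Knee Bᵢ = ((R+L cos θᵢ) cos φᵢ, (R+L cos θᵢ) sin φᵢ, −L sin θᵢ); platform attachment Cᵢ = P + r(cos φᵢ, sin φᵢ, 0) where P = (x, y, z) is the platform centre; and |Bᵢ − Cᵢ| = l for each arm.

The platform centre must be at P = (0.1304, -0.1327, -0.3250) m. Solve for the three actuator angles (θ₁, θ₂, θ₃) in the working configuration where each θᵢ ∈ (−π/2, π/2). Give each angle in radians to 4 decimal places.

arm 1 (φ=0.0°): x'=0.1304, y'=-0.1327
  A cos θ + B sin θ = C:  -0.0404·cos θ + -0.3250·sin θ = -0.0403
  γ=atan2(-0.3250,-0.0404)=-1.6945;  ψ=arccos(-0.1230)=1.6941;  θ1=γ+ψ≈-0.0004
arm 2 (φ=120.0°): x'=-0.1801, y'=-0.0466
  A cos θ + B sin θ = C:  0.2701·cos θ + -0.3250·sin θ = -0.2732
  γ=atan2(-0.3250,0.2701)=-0.8774;  ψ=arccos(-0.6464)=2.2737;  θ2=γ+ψ≈1.3963
rotate P by −φ3: (0.0497, 0.1793, -0.3250)
  A=0.0403, B=-0.3250, C=(l²−L²−A²−y'²−z²)/(2L)=-0.1008
  √(A²+B²)=0.3275;  θ3 = -1.4475+1.8836 ≈ 0.4361

θ₁ = -0.0004, θ₂ = 1.3963, θ₃ = 0.4361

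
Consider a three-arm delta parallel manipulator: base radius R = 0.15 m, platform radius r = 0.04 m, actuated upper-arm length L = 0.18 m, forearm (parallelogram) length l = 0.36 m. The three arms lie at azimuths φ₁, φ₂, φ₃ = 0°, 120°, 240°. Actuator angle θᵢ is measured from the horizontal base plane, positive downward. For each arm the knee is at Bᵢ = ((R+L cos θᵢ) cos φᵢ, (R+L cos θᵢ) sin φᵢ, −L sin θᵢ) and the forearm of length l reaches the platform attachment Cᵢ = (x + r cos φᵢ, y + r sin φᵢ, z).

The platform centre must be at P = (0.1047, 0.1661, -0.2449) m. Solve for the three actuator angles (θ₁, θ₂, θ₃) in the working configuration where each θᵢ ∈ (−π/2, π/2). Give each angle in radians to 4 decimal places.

rotate P by −φ1: (0.1047, 0.1661, -0.2449)
  A=0.0053, B=-0.2449, C=(l²−L²−A²−y'²−z²)/(2L)=0.0267
  θ1 = atan2(B,A) + arccos(C/0.2450) = -0.0875
arm 2 (φ=120.0°): x'=0.0915, y'=-0.1737
  e−x'=0.0185;  (l²−L²−(e−x')²−y'²−z²)/2L = 0.0186
  θ2 = atan2(B,A) + arccos(C/0.2456) = -0.0005
arm 3 (φ=240.0°): x'=-0.1962, y'=0.0076
  e−x'=0.3062;  (l²−L²−(e−x')²−y'²−z²)/2L = -0.1572
  θ3 = atan2(B,A) + arccos(C/0.3921) = 1.3087

θ₁ = -0.0875, θ₂ = -0.0005, θ₃ = 1.3087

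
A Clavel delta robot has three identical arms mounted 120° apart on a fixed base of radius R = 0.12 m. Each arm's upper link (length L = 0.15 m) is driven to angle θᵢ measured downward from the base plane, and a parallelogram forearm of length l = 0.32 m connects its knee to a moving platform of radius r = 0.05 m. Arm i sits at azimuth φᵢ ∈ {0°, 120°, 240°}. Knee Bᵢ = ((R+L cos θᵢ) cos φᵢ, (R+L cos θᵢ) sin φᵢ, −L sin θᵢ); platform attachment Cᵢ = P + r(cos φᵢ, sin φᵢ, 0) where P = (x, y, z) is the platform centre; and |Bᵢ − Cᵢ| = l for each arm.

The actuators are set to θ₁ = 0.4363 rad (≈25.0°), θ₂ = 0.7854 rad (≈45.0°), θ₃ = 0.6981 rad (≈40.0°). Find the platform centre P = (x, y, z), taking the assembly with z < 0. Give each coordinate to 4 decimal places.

φ1=0.0°: virtual centre (0.2059, 0.0000, -0.0634), radius l
S2 = (0.1761·cos120.0°, 0.1761·sin120.0°, -0.1061) = (-0.0880, 0.1525, -0.1061)
φ3=240.0°: virtual centre (-0.0925, -0.1601, -0.0964), radius l
eliminate P² terms by subtracting sphere 1 from 2 and 3
plane₁₂: -0.5880x+0.3050y+-0.0854z = -0.0042
det = 0.3703;  x = 0.0060+-0.1282z,  y = -0.0021+0.0327z
into |P−S₁|² = l²: 1.0175z² + 0.1779z + -0.0584 = 0;  Δ = 0.2694;  z = -0.3425 or 0.1676 → z<0 root = -0.3425
x = 0.0500, y = -0.0133

(0.0500, -0.0133, -0.3425)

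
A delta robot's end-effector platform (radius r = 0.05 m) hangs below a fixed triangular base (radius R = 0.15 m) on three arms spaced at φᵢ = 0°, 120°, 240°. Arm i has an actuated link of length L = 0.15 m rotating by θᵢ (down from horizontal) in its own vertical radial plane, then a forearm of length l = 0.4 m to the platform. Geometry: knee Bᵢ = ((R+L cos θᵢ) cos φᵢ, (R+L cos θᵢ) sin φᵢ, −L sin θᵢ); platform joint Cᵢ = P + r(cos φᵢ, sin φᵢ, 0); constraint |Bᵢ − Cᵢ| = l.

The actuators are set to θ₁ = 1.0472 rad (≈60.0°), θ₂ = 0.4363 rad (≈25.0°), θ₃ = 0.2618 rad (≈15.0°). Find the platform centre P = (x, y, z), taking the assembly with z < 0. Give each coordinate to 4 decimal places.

S1 = (0.1750·cos0.0°, 0.1750·sin0.0°, -0.1299) = (0.1750, 0.0000, -0.1299)
φ2=120.0°: virtual centre (-0.1180, 0.2043, -0.0634), radius l
φ3=240.0°: virtual centre (-0.1224, -0.2121, -0.0388), radius l
eliminate P² terms by subtracting sphere 1 from 2 and 3
linear system: -0.5859x+0.4087y = 0.0122−0.1330z; -0.5949x+-0.4242y = 0.0140−0.1822z
det = 0.4917;  x = -0.0221+0.2662z,  y = -0.0019+0.0561z
sphere 1 gives Az²+Bz+C=0 with A=1.0740, B=0.1546, C=-0.1043;  B²−4AC=0.4718;  roots -0.3918, 0.2478;  negative root z = -0.3918
x = -0.1264, y = -0.0239

(-0.1264, -0.0239, -0.3918)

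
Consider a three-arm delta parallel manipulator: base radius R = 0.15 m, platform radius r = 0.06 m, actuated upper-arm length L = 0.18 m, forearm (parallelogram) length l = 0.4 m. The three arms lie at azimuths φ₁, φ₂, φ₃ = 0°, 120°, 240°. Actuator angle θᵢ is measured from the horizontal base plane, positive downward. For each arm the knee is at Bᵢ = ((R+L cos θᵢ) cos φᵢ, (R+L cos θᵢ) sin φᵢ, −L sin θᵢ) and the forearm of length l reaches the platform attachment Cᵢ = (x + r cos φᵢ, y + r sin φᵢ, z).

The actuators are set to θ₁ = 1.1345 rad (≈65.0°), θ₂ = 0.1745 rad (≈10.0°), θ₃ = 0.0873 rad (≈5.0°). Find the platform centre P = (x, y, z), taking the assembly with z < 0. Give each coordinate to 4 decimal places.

arm 1 at φ=0.0°: e+L cos θ1 = 0.1661;  centre 1 = (0.1661, 0.0000, -0.1631)
centre 2 = (0.2673·cos120.0°, 0.2673·sin120.0°, -0.0313) = (-0.1336, 0.2315, -0.0313)
centre 3 = (0.2693·cos240.0°, 0.2693·sin240.0°, -0.0157) = (-0.1347, -0.2332, -0.0157)
eliminate P² terms by subtracting sphere 1 from 2 and 3
plane₁₂: -0.5994x+0.4629y+0.2638z = 0.0182
det = 0.5580;  x = -0.0306+0.4651z,  y = -0.0003+0.0325z
sphere 1 gives Az²+Bz+C=0 with A=1.2174, B=0.1433, C=-0.0947;  B²−4AC=0.4816;  roots -0.3439, 0.2262;  negative root z = -0.3439
x = -0.1906, y = -0.0115

(-0.1906, -0.0115, -0.3439)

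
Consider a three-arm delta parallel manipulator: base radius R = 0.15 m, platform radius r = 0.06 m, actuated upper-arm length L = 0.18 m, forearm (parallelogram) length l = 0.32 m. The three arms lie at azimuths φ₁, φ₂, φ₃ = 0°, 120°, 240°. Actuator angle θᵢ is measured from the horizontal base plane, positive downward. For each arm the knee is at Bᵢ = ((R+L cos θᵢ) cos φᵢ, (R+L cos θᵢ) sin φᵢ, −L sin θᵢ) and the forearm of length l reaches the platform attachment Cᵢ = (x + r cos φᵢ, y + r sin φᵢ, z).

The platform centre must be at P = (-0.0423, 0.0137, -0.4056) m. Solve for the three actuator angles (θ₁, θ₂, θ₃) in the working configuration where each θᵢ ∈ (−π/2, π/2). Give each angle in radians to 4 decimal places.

θ₁ = 1.1344, θ₂ = 0.8725, θ₃ = 0.9597

φ1=0.0° → target in arm frame (-0.0423, 0.0137)
  A=0.1323, B=-0.4056, C=(l²−L²−A²−y'²−z²)/(2L)=-0.3117
  θ1 = atan2(B,A) + arccos(C/0.4266) = 1.1344
φ2=120.0° → target in arm frame (0.0330, 0.0298)
  A=0.0570, B=-0.4056, C=(l²−L²−A²−y'²−z²)/(2L)=-0.2740
  √(A²+B²)=0.4096;  θ2 = -1.4312+2.3037 ≈ 0.8725
φ3=240.0° → target in arm frame (0.0093, -0.0435)
  A cos θ + B sin θ = C:  0.0807·cos θ + -0.4056·sin θ = -0.2859
  θ3 = atan2(B,A) + arccos(C/0.4136) = 0.9597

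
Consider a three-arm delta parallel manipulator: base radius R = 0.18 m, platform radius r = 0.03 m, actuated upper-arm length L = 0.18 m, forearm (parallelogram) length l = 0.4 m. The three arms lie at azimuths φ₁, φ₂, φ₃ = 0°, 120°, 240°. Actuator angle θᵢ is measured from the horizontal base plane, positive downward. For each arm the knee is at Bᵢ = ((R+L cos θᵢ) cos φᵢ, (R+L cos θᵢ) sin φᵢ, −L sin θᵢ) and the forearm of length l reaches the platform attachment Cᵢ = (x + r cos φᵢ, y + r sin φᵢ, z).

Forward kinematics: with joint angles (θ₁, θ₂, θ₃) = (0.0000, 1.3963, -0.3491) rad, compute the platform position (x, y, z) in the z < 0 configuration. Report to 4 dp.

(0.0834, -0.1966, -0.2460)

φ1=0.0°: virtual centre (0.3300, 0.0000, 0.0000), radius l
φ2=120.0°: virtual centre (-0.0906, 0.1570, -0.1773), radius l
arm 3 at φ=240.0°: ρ3 = 0.3191;  O3 = (-0.1596, -0.2764, 0.0616)
|O₂|²−|O₁|² = -0.0446;  |O₃|²−|O₁|² = -0.0033
[-0.8413 0.3139 -0.3545]·P = -0.0446;  [-0.9791 -0.5528 0.1231]·P = -0.0033
Cramer: x(z) = 0.0333-0.2037z;  y(z) = -0.0530+0.5835z
quadratic in z: (1.3820)z²+(0.0590)z+(-0.0691)=0, √Δ=0.6210 → z ∈ {-0.2460, 0.2033}; z = -0.2460 (taking z<0)
x = 0.0834, y = -0.1966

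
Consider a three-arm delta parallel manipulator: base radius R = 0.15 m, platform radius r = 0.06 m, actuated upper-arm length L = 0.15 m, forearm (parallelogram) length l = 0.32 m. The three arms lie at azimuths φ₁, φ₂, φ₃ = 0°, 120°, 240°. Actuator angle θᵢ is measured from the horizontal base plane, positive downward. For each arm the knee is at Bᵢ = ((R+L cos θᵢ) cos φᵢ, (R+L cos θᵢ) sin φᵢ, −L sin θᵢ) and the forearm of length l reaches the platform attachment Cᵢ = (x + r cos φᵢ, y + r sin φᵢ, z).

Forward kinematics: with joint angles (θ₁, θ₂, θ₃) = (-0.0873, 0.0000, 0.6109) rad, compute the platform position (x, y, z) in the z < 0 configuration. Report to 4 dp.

(0.0422, 0.0586, -0.2320)

arm 1 at φ=0.0°: ρ1 = 0.2394;  O1 = (0.2394, 0.0000, 0.0131)
O2 = (0.2400·cos120.0°, 0.2400·sin120.0°, 0.0000) = (-0.1200, 0.2078, 0.0000)
φ3=240.0°: virtual centre (-0.1064, -0.1844, -0.0860), radius l
|O₂|²−|O₁|² = 0.0001;  |O₃|²−|O₁|² = -0.0048
plane₁₂: -0.7189x+0.4157y+-0.0262z = 0.0001
det = 0.5526;  x = 0.0035+-0.1666z,  y = 0.0063+-0.2251z
quadratic in z: (1.0784)z²+(0.0496)z+(-0.0465)=0, √Δ=0.4508 → z ∈ {-0.2320, 0.1860}; z = -0.2320 (taking z<0)
x = 0.0422, y = 0.0586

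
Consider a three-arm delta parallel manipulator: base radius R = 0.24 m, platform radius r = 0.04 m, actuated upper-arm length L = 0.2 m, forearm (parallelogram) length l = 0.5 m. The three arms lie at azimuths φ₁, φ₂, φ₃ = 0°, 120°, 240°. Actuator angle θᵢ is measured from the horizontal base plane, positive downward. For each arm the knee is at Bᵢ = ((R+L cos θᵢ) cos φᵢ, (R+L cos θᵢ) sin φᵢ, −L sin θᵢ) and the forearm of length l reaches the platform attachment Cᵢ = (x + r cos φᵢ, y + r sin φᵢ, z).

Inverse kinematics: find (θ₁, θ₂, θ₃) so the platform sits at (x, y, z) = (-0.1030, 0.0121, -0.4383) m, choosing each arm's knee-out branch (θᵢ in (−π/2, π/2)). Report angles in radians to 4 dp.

φ1=0.0° → target in arm frame (-0.1030, 0.0121)
  e−x'=0.3030;  (l²−L²−(e−x')²−y'²−z²)/2L = -0.1852
  √(A²+B²)=0.5328;  θ1 = -0.9659+1.9257 ≈ 0.9598
φ2=120.0° → target in arm frame (0.0620, 0.0832)
  A cos θ + B sin θ = C:  0.1380·cos θ + -0.4383·sin θ = -0.0202
  √(A²+B²)=0.4595;  θ2 = -1.2657+1.6147 ≈ 0.3490
φ3=240.0° → target in arm frame (0.0410, -0.0953)
  e−x'=0.1590;  (l²−L²−(e−x')²−y'²−z²)/2L = -0.0411
  γ=atan2(-0.4383,0.1590)=-1.2228;  ψ=arccos(-0.0882)=1.6591;  θ3=γ+ψ≈0.4363

θ₁ = 0.9598, θ₂ = 0.3490, θ₃ = 0.4363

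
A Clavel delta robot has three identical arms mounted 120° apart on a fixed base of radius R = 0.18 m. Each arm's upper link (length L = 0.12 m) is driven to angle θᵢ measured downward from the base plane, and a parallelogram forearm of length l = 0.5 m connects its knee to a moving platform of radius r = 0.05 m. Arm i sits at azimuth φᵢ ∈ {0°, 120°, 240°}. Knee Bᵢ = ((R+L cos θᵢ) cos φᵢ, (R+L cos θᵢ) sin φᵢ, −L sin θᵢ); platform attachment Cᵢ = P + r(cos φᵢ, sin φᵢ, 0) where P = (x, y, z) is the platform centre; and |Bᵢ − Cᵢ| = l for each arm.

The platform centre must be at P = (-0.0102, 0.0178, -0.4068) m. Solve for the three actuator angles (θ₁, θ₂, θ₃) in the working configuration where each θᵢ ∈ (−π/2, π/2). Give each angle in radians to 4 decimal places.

φ1=0.0° → target in arm frame (-0.0102, 0.0178)
  e−x'=0.1402;  (l²−L²−(e−x')²−y'²−z²)/2L = 0.2089
  θ1 = atan2(B,A) + arccos(C/0.4303) = -0.1751
φ2=120.0° → target in arm frame (0.0205, -0.0001)
  e−x'=0.1095;  (l²−L²−(e−x')²−y'²−z²)/2L = 0.2422
  √(A²+B²)=0.4213;  θ2 = -1.3079+0.9583 ≈ -0.3496
arm 3 (φ=240.0°): x'=-0.0103, y'=-0.0177
  e−x'=0.1403;  (l²−L²−(e−x')²−y'²−z²)/2L = 0.2088
  θ3 = atan2(B,A) + arccos(C/0.4303) = -0.1745

θ₁ = -0.1751, θ₂ = -0.3496, θ₃ = -0.1745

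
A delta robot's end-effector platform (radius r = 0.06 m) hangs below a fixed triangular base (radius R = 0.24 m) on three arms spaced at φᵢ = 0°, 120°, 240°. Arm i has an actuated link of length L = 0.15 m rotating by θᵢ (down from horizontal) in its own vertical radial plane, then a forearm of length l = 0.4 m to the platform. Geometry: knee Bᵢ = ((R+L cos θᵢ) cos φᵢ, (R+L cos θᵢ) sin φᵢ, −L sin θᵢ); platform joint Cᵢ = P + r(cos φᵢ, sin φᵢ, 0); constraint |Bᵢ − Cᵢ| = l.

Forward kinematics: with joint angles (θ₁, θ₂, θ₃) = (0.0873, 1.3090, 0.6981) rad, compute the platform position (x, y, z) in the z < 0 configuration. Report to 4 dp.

φ1=0.0°: virtual centre (0.3294, 0.0000, -0.0131), radius l
O2 = (0.2188·cos120.0°, 0.2188·sin120.0°, -0.1449) = (-0.1094, 0.1895, -0.1449)
φ3=240.0°: virtual centre (-0.1475, -0.2554, -0.0964), radius l
|O₂|²−|O₁|² = -0.0398;  |O₃|²−|O₁|² = -0.0124
[-0.8777 0.3790 -0.2636]·P = -0.0398;  [-0.9538 -0.5108 -0.1667]·P = -0.0124
det = 0.8098;  x = 0.0309+-0.2443z,  y = -0.0334+0.1298z
quadratic in z: (1.0765)z²+(0.1633)z+(-0.0696)=0, √Δ=0.5713 → z ∈ {-0.3412, 0.1895}; z = -0.3412 (taking z<0)
x = 0.1143, y = -0.0777

(0.1143, -0.0777, -0.3412)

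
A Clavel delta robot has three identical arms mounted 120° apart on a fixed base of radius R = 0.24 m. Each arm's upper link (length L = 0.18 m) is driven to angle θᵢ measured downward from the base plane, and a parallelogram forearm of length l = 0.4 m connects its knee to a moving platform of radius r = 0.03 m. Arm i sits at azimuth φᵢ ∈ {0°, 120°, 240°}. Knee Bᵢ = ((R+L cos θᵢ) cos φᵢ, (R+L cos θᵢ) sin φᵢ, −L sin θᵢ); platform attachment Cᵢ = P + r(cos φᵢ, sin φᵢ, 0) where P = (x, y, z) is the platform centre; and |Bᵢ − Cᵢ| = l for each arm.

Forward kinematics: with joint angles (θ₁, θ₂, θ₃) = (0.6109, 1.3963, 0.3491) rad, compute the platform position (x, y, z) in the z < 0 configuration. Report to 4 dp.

(0.0442, -0.1278, -0.3167)

φ1=0.0°: virtual centre (0.3574, 0.0000, -0.1032), radius l
O2 = (0.2413·cos120.0°, 0.2413·sin120.0°, -0.1773) = (-0.1206, 0.2089, -0.1773)
arm 3 at φ=240.0°: ρ3 = 0.3791;  O3 = (-0.1896, -0.3283, -0.0616)
eliminate P² terms by subtracting sphere 1 from 2 and 3
linear system: -0.9561x+0.4179y = -0.0488−-0.1480z; -1.0940x+-0.6567y = 0.0091−0.0834z
det = 1.0850;  x = 0.0260+-0.0575z,  y = -0.0572+0.2227z
into |P−O₁|² = l²: 1.0529z² + 0.2191z + -0.0362 = 0;  Δ = 0.2006;  z = -0.3167 or 0.1086 → z<0 root = -0.3167
x = 0.0442, y = -0.1278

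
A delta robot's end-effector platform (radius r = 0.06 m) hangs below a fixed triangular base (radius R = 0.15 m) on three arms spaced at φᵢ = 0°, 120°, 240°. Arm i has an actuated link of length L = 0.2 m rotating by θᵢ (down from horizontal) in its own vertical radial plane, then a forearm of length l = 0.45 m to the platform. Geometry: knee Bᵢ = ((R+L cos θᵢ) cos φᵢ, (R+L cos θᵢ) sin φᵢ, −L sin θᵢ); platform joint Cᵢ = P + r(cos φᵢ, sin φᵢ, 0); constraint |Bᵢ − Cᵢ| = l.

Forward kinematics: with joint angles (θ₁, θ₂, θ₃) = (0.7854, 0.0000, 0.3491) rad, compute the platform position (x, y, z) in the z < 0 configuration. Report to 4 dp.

φ1=0.0°: virtual centre (0.2314, 0.0000, -0.1414), radius l
arm 2 at φ=120.0°: ρ2 = 0.2900;  O2 = (-0.1450, 0.2511, 0.0000)
φ3=240.0°: virtual centre (-0.1390, -0.2407, -0.0684), radius l
subtract pairs → two planes through P
[-0.7528 0.5023 0.2828]·P = 0.0105;  [-0.7408 -0.4814 0.1460]·P = 0.0084
Cramer: x(z) = -0.0126+0.2852z;  y(z) = 0.0021-0.1356z
quadratic in z: (1.0997)z²+(0.1431)z+(-0.1229)=0, √Δ=0.7492 → z ∈ {-0.4056, 0.2756}; z = -0.4056 (taking z<0)
x = -0.1283, y = 0.0571

(-0.1283, 0.0571, -0.4056)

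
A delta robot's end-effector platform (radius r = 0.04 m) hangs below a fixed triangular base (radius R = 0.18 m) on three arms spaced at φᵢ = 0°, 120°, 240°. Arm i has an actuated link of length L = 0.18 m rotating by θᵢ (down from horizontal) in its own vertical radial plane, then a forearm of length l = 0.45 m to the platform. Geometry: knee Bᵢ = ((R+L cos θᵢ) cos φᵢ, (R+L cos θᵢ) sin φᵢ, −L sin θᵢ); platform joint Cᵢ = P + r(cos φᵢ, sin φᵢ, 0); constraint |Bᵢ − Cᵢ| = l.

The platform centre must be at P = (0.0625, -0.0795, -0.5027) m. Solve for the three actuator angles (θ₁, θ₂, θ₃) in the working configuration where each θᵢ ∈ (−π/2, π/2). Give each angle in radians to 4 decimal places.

arm 1 (φ=0.0°): x'=0.0625, y'=-0.0795
  A=0.0775, B=-0.5027, C=(l²−L²−A²−y'²−z²)/(2L)=-0.2637
  γ=atan2(-0.5027,0.0775)=-1.4178;  ψ=arccos(-0.5185)=2.1158;  θ1=γ+ψ≈0.6980
φ2=120.0° → target in arm frame (-0.1001, -0.0144)
  e−x'=0.2401;  (l²−L²−(e−x')²−y'²−z²)/2L = -0.3902
  √(A²+B²)=0.5571;  θ2 = -1.1252+2.3467 ≈ 1.2215
rotate P by −φ3: (0.0376, 0.0939, -0.5027)
  A cos θ + B sin θ = C:  0.1024·cos θ + -0.5027·sin θ = -0.2831
  √(A²+B²)=0.5130;  θ3 = -1.3698+2.1553 ≈ 0.7854

θ₁ = 0.6980, θ₂ = 1.2215, θ₃ = 0.7854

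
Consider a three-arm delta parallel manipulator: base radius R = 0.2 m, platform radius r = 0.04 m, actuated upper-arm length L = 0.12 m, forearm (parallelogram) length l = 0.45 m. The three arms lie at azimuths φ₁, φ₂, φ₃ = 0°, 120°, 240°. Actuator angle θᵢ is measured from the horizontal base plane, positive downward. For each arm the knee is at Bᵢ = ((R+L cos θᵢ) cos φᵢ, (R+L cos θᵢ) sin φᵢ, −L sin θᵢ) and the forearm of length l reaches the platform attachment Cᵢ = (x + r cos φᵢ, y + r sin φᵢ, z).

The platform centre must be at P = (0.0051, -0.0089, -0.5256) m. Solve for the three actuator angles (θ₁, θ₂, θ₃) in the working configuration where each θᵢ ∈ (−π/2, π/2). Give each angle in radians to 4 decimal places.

θ₁ = 1.3091, θ₂ = 1.3964, θ₃ = 1.3087

φ1=0.0° → target in arm frame (0.0051, -0.0089)
  A=0.1549, B=-0.5256, C=(l²−L²−A²−y'²−z²)/(2L)=-0.4676
  √(A²+B²)=0.5480;  θ1 = -1.2842+2.5933 ≈ 1.3091
rotate P by −φ2: (-0.0103, 0.0000, -0.5256)
  A=0.1703, B=-0.5256, C=(l²−L²−A²−y'²−z²)/(2L)=-0.4881
  θ2 = atan2(B,A) + arccos(C/0.5525) = 1.3964
rotate P by −φ3: (0.0052, 0.0089, -0.5256)
  A cos θ + B sin θ = C:  0.1548·cos θ + -0.5256·sin θ = -0.4675
  θ3 = atan2(B,A) + arccos(C/0.5479) = 1.3087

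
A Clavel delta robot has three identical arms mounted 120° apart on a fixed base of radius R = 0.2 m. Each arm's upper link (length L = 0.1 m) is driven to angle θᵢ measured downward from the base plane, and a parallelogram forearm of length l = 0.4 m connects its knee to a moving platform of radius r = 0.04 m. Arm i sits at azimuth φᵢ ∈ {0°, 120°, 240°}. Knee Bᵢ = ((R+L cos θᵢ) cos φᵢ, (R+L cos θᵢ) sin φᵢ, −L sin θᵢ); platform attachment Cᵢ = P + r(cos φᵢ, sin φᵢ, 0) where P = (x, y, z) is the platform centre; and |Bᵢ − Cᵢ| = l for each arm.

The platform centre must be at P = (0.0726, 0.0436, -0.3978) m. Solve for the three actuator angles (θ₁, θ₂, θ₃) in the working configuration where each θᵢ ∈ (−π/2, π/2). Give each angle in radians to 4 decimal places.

θ₁ = 0.4364, θ₂ = 0.8725, θ₃ = 1.3087

rotate P by −φ1: (0.0726, 0.0436, -0.3978)
  e−x'=0.0874;  (l²−L²−(e−x')²−y'²−z²)/2L = -0.0889
  √(A²+B²)=0.4073;  θ1 = -1.3545+1.7909 ≈ 0.4364
φ2=120.0° → target in arm frame (0.0015, -0.0847)
  A cos θ + B sin θ = C:  0.1585·cos θ + -0.3978·sin θ = -0.2027
  θ2 = atan2(B,A) + arccos(C/0.4282) = 0.8725
φ3=240.0° → target in arm frame (-0.0741, 0.0411)
  A cos θ + B sin θ = C:  0.2341·cos θ + -0.3978·sin θ = -0.3236
  θ3 = atan2(B,A) + arccos(C/0.4615) = 1.3087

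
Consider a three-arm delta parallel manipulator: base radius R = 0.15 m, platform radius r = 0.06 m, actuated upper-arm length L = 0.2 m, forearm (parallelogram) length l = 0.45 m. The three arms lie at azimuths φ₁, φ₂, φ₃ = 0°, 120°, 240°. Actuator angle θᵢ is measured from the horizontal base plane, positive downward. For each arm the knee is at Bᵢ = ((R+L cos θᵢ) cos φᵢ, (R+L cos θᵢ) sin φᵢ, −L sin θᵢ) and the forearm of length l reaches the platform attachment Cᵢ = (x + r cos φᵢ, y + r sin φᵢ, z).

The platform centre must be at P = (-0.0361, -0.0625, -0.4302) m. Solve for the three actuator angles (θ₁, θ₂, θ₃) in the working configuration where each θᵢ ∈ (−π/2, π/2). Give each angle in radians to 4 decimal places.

rotate P by −φ1: (-0.0361, -0.0625, -0.4302)
  e−x'=0.1261;  (l²−L²−(e−x')²−y'²−z²)/2L = -0.1059
  γ=atan2(-0.4302,0.1261)=-1.2857;  ψ=arccos(-0.2363)=1.8094;  θ1=γ+ψ≈0.5237
φ2=120.0° → target in arm frame (-0.0361, 0.0625)
  A cos θ + B sin θ = C:  0.1261·cos θ + -0.4302·sin θ = -0.1059
  θ2 = atan2(B,A) + arccos(C/0.4483) = 0.5237
arm 3 (φ=240.0°): x'=0.0722, y'=0.0000
  e−x'=0.0178;  (l²−L²−(e−x')²−y'²−z²)/2L = -0.0572
  θ3 = atan2(B,A) + arccos(C/0.4306) = 0.1747

θ₁ = 0.5237, θ₂ = 0.5237, θ₃ = 0.1747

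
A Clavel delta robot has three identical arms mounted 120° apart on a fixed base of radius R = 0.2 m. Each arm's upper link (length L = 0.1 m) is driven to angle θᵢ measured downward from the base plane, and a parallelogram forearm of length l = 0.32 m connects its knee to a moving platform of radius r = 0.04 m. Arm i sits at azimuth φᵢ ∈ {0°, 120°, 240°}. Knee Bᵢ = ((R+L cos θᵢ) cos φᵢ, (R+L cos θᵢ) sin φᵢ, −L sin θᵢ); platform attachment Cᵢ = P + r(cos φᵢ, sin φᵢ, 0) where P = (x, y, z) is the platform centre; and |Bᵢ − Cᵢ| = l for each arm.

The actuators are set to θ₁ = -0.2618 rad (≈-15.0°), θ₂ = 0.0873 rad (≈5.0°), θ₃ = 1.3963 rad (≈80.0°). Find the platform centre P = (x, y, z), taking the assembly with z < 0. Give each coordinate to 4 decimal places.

φ1=0.0°: virtual centre (0.2566, 0.0000, 0.0259), radius l
arm 2 at φ=120.0°: e+L cos θ2 = 0.2596;  O2 = (-0.1298, 0.2248, -0.0087)
O3 = (0.1774·cos240.0°, 0.1774·sin240.0°, -0.0985) = (-0.0887, -0.1536, -0.0985)
eliminate P² terms by subtracting sphere 1 from 2 and 3
linear system: -0.7728x+0.4497y = 0.0010−-0.0692z; -0.6905x+-0.3072y = -0.0254−-0.2487z
Cramer: x(z) = 0.0203-0.2429z;  y(z) = 0.0370-0.2636z
into |P−O₁|² = l²: 1.1285z² + 0.0436z + -0.0445 = 0;  Δ = 0.2028;  z = -0.2188 or 0.1802 → z<0 root = -0.2188
x = 0.0734, y = 0.0947

(0.0734, 0.0947, -0.2188)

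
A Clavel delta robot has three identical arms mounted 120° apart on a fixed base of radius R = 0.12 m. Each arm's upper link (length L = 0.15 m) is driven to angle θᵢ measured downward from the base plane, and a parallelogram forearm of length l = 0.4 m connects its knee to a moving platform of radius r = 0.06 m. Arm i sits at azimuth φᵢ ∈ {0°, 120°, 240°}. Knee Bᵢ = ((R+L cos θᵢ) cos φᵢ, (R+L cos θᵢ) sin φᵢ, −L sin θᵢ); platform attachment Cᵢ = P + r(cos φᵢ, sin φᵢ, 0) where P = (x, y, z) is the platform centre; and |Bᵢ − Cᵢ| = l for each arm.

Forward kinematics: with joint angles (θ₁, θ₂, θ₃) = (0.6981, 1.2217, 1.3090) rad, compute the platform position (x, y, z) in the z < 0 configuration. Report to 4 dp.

(0.1195, 0.0189, -0.4921)

φ1=0.0°: virtual centre (0.1749, 0.0000, -0.0964), radius l
arm 2 at φ=120.0°: e+L cos θ2 = 0.1113;  centre 2 = (-0.0557, 0.0964, -0.1410)
arm 3 at φ=240.0°: e+L cos θ3 = 0.0988;  centre 3 = (-0.0494, -0.0856, -0.1449)
eliminate P² terms by subtracting sphere 1 from 2 and 3
linear system: -0.4611x+0.1928y = -0.0076−-0.0891z; -0.4486x+-0.1712y = -0.0091−-0.0969z
det = 0.1654;  x = 0.0185+-0.2052z,  y = 0.0048+-0.0287z
quadratic in z: (1.0429)z²+(0.2567)z+(-0.1262)=0, √Δ=0.7697 → z ∈ {-0.4921, 0.2460}; z = -0.4921 (taking z<0)
x = 0.1195, y = 0.0189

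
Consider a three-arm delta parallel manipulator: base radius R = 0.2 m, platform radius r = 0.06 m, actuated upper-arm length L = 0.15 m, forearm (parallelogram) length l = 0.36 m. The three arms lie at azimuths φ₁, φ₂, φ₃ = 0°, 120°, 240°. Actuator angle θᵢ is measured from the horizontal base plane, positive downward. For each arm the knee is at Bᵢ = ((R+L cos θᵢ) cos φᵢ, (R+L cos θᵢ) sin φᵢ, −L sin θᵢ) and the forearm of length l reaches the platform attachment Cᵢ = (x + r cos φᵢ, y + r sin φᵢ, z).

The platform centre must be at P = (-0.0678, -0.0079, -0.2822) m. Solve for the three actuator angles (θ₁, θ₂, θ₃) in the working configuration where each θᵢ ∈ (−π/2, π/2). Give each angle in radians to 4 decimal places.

φ1=0.0° → target in arm frame (-0.0678, -0.0079)
  e−x'=0.2078;  (l²−L²−(e−x')²−y'²−z²)/2L = -0.0526
  γ=atan2(-0.2822,0.2078)=-0.9361;  ψ=arccos(-0.1501)=1.7215;  θ1=γ+ψ≈0.7854
rotate P by −φ2: (0.0271, 0.0627, -0.2822)
  A=0.1129, B=-0.2822, C=(l²−L²−A²−y'²−z²)/(2L)=0.0359
  γ=atan2(-0.2822,0.1129)=-1.1901;  ψ=arccos(0.1182)=1.4523;  θ2=γ+ψ≈0.2622
rotate P by −φ3: (0.0407, -0.0548, -0.2822)
  A=0.0993, B=-0.2822, C=(l²−L²−A²−y'²−z²)/(2L)=0.0487
  γ=atan2(-0.2822,0.0993)=-1.2326;  ψ=arccos(0.1628)=1.4073;  θ3=γ+ψ≈0.1747

θ₁ = 0.7854, θ₂ = 0.2622, θ₃ = 0.1747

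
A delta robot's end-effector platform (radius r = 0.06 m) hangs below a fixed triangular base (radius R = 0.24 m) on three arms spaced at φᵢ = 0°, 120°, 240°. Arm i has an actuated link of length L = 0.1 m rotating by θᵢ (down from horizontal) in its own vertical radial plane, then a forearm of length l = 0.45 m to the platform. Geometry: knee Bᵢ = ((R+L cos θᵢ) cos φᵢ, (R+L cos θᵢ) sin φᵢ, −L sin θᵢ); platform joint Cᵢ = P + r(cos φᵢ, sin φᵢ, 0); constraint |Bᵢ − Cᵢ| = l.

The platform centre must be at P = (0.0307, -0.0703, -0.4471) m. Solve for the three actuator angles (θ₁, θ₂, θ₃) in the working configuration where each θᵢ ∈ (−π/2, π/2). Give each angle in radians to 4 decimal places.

rotate P by −φ1: (0.0307, -0.0703, -0.4471)
  A cos θ + B sin θ = C:  0.1493·cos θ + -0.4471·sin θ = -0.1732
  γ=atan2(-0.4471,0.1493)=-1.2485;  ψ=arccos(-0.3673)=1.9469;  θ1=γ+ψ≈0.6984
arm 2 (φ=120.0°): x'=-0.0762, y'=0.0086
  A cos θ + B sin θ = C:  0.2562·cos θ + -0.4471·sin θ = -0.3656
  θ2 = atan2(B,A) + arccos(C/0.5153) = 1.3092
φ3=240.0° → target in arm frame (0.0455, 0.0617)
  e−x'=0.1345;  (l²−L²−(e−x')²−y'²−z²)/2L = -0.1465
  √(A²+B²)=0.4669;  θ3 = -1.2786+1.8899 ≈ 0.6112

θ₁ = 0.6984, θ₂ = 1.3092, θ₃ = 0.6112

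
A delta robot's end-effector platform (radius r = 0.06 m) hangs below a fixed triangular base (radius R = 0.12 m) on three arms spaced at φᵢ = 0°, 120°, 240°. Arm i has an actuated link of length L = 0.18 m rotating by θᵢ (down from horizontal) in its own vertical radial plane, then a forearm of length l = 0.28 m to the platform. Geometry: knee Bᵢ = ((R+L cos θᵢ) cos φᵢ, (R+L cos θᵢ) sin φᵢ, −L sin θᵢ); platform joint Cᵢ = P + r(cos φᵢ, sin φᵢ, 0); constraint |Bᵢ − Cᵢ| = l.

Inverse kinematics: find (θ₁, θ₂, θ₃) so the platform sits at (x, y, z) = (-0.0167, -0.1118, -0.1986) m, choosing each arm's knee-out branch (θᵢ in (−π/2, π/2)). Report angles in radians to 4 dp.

θ₁ = 0.5235, θ₂ = 0.8729, θ₃ = -0.2618

arm 1 (φ=0.0°): x'=-0.0167, y'=-0.1118
  A=0.0767, B=-0.1986, C=(l²−L²−A²−y'²−z²)/(2L)=-0.0328
  θ1 = atan2(B,A) + arccos(C/0.2129) = 0.5235
φ2=120.0° → target in arm frame (-0.0885, 0.0704)
  A cos θ + B sin θ = C:  0.1485·cos θ + -0.1986·sin θ = -0.0568
  θ2 = atan2(B,A) + arccos(C/0.2480) = 0.8729
rotate P by −φ3: (0.1052, 0.0414, -0.1986)
  A cos θ + B sin θ = C:  -0.0452·cos θ + -0.1986·sin θ = 0.0078
  θ3 = atan2(B,A) + arccos(C/0.2037) = -0.2618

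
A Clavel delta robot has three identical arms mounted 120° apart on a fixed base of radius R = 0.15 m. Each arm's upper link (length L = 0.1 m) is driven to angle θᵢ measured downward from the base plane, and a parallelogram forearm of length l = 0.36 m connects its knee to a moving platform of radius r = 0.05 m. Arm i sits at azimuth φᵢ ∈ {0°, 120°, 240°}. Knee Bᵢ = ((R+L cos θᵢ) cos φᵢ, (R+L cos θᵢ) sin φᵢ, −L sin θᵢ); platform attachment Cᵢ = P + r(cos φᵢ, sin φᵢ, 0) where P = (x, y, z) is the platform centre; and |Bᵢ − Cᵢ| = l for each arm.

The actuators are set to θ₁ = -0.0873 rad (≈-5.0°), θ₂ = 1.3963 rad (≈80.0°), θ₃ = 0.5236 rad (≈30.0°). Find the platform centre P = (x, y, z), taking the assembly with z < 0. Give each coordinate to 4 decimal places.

(0.1274, -0.1035, -0.3284)

arm 1 at φ=0.0°: e+L cos θ1 = 0.1996;  S1 = (0.1996, 0.0000, 0.0087)
φ2=120.0°: virtual centre (-0.0587, 0.1016, -0.0985), radius l
arm 3 at φ=240.0°: e+L cos θ3 = 0.1866;  S3 = (-0.0933, -0.1616, -0.0500)
|S₂|²−|S₁|² = -0.0165;  |S₃|²−|S₁|² = -0.0026
plane₁₂: -0.5166x+0.2033y+-0.2144z = -0.0165
det = 0.2861;  x = 0.0204+-0.3257z,  y = -0.0290+0.2270z
quadratic in z: (1.1576)z²+(0.0861)z+(-0.0966)=0, √Δ=0.6743 → z ∈ {-0.3284, 0.2540}; z = -0.3284 (taking z<0)
x = 0.1274, y = -0.1035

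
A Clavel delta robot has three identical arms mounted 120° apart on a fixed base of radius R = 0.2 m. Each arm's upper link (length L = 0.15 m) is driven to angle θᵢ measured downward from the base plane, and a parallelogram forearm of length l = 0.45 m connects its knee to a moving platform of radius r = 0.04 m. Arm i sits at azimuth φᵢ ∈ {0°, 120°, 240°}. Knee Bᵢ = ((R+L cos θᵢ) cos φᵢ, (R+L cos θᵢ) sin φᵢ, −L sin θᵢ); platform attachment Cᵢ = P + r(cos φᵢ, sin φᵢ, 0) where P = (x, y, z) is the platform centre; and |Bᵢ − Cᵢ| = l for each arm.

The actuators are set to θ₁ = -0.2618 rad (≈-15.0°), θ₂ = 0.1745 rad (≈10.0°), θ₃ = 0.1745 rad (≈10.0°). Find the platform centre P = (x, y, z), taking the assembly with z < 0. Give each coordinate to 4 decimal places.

(0.0455, 0.0000, -0.3289)

arm 1 at φ=0.0°: ρ1 = 0.3049;  S1 = (0.3049, 0.0000, 0.0388)
S2 = (0.3077·cos120.0°, 0.3077·sin120.0°, -0.0260) = (-0.1539, 0.2665, -0.0260)
arm 3 at φ=240.0°: ρ3 = 0.3077;  S3 = (-0.1539, -0.2665, -0.0260)
eliminate P² terms by subtracting sphere 1 from 2 and 3
plane₁₂: -0.9175x+0.5330y+-0.1297z = 0.0009
Cramer: x(z) = -0.0010-0.1414z;  y(z) = 0.0000+0.0000z
into |P−S₁|² = l²: 1.0200z² + 0.0089z + -0.1074 = 0;  Δ = 0.4384;  z = -0.3289 or 0.3202 → z<0 root = -0.3289
x = 0.0455, y = 0.0000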